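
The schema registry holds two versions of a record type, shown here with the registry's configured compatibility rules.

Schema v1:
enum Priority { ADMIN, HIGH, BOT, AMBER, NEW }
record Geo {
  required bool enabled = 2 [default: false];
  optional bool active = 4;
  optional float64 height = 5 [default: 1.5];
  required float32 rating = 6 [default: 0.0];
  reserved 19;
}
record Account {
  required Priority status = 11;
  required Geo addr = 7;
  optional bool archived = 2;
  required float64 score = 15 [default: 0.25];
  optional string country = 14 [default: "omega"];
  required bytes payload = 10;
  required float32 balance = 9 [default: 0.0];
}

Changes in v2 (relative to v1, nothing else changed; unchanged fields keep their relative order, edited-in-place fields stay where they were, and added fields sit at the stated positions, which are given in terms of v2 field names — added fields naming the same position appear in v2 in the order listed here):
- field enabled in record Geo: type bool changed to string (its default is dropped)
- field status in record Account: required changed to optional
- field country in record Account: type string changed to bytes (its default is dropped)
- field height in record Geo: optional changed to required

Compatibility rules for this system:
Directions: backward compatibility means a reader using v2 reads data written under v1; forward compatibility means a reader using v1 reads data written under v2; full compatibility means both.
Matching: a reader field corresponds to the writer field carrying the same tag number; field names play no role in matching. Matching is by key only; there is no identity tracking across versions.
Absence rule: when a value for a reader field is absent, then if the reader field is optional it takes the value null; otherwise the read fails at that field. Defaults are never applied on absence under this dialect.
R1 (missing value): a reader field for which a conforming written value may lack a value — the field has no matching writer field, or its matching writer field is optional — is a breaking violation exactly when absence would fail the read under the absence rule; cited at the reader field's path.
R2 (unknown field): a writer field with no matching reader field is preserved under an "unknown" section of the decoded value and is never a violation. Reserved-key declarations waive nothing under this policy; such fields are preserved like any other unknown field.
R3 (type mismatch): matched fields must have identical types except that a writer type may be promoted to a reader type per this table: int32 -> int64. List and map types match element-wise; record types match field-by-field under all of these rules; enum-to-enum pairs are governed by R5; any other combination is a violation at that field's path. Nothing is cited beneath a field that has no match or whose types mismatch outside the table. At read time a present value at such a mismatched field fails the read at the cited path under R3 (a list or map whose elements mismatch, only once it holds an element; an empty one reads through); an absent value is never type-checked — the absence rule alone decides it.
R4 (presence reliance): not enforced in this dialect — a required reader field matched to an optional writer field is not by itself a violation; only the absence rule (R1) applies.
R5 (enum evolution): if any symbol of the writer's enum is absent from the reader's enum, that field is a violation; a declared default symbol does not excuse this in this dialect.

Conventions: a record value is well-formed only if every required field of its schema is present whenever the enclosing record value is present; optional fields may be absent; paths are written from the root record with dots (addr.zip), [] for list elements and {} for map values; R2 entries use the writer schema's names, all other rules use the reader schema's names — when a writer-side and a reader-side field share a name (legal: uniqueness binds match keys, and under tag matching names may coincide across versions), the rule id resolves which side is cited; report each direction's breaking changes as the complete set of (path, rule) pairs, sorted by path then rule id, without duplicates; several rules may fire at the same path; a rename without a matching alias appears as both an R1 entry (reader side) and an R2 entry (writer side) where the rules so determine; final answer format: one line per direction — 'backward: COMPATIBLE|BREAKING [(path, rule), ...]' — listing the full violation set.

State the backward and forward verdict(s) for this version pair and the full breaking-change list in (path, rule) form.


backward: BREAKING [(addr.enabled, R3), (addr.height, R1), (country, R3)]; forward: BREAKING [(addr.enabled, R3), (country, R3), (status, R1)]

each type pair in Account: writer, then reader
backward analysis of Account with v2 as reader and v1 as writer:
  status: Priority -> Priority, writer required; from status
  addr: Geo -> Geo, writer required; from addr
  archived: bool -> bool, writer optional; from archived
  score: float64 -> float64, writer required; from score
  country: string -> bytes, writer optional; from country
  payload: bytes -> bytes, writer required; from payload
  balance: float32 -> float32, writer required; from balance
  addr.enabled: bool -> string, writer required; from addr.enabled
  addr.active: bool -> bool, writer optional; from addr.active
  addr.height: float64 -> float64, writer optional; from addr.height
  addr.rating: float32 -> float32, writer required; from addr.rating
  rule R3 violated at addr.enabled
  rule R1 violated at addr.height
  rule R3 violated at country
  => backward: BREAKING (3)
forward analysis of Account with v1 as reader and v2 as writer:
  status: Priority -> Priority, writer optional; from status
  addr: Geo -> Geo, writer required; from addr
  archived: bool -> bool, writer optional; from archived
  score: float64 -> float64, writer required; from score
  country: bytes -> string, writer optional; from country
  payload: bytes -> bytes, writer required; from payload
  balance: float32 -> float32, writer required; from balance
  addr.enabled: string -> bool, writer required; from addr.enabled
  addr.active: bool -> bool, writer optional; from addr.active
  addr.height: float64 -> float64, writer required; from addr.height
  addr.rating: float32 -> float32, writer required; from addr.rating
  rule R3 violated at addr.enabled
  rule R3 violated at country
  rule R1 violated at status
  => forward: BREAKING (3)


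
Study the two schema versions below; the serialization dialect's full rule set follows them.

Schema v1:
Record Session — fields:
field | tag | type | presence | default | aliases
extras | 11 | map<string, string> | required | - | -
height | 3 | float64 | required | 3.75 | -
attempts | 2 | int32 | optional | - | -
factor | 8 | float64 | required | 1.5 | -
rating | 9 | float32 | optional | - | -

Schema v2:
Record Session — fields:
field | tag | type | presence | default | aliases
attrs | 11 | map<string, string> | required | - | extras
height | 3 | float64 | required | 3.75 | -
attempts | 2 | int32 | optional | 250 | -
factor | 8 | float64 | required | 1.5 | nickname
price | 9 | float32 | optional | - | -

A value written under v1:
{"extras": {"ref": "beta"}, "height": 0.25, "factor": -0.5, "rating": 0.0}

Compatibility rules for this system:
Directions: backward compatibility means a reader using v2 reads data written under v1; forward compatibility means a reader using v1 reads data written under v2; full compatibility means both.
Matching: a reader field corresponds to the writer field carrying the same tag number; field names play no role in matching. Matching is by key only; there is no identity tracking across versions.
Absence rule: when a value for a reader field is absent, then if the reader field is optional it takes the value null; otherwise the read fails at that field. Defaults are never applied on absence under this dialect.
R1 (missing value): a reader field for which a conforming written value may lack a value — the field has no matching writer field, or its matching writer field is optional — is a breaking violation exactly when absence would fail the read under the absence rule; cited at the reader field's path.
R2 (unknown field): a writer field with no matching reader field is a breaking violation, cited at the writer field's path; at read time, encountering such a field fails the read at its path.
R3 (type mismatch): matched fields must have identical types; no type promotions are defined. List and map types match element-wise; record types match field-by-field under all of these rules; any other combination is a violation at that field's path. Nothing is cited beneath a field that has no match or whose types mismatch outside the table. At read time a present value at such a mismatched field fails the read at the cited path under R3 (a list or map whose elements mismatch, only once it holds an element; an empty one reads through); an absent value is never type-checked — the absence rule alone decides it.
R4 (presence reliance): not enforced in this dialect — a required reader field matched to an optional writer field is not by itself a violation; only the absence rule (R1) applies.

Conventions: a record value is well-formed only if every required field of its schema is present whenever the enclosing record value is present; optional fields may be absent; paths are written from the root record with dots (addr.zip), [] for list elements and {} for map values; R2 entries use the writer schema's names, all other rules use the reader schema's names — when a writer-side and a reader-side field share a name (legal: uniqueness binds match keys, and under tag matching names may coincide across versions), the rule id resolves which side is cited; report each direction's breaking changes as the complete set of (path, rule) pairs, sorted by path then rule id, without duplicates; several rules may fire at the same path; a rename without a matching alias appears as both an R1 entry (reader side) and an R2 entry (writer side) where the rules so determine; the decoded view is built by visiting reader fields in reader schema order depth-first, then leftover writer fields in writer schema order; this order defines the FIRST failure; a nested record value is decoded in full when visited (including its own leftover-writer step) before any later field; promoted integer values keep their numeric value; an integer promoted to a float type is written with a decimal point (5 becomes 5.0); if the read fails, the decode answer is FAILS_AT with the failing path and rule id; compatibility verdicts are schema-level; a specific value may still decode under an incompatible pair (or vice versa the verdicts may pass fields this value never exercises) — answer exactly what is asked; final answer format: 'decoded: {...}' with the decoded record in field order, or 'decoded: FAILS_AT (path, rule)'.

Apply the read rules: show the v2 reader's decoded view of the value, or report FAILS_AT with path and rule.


in Session below, arrows point writer -> reader
decoding the Session value with the v2 reader:
  attrs := {"ref": "beta"} (from writer extras)
  height := 0.25
  attempts := null (missing; optional => null)
  factor := -0.5
  price := 0.0 (from writer rating)
  => decoded: {"attrs": {"ref": "beta"}, "height": 0.25, "attempts": null, "factor": -0.5, "price": 0.0}
ruling out the remaining Session differences:
  field attempts in record Session: default set to 250 -> no rule fires on it and the decoded Session view is identical with or without it

decoded: {"attrs": {"ref": "beta"}, "height": 0.25, "attempts": null, "factor": -0.5, "price": 0.0}


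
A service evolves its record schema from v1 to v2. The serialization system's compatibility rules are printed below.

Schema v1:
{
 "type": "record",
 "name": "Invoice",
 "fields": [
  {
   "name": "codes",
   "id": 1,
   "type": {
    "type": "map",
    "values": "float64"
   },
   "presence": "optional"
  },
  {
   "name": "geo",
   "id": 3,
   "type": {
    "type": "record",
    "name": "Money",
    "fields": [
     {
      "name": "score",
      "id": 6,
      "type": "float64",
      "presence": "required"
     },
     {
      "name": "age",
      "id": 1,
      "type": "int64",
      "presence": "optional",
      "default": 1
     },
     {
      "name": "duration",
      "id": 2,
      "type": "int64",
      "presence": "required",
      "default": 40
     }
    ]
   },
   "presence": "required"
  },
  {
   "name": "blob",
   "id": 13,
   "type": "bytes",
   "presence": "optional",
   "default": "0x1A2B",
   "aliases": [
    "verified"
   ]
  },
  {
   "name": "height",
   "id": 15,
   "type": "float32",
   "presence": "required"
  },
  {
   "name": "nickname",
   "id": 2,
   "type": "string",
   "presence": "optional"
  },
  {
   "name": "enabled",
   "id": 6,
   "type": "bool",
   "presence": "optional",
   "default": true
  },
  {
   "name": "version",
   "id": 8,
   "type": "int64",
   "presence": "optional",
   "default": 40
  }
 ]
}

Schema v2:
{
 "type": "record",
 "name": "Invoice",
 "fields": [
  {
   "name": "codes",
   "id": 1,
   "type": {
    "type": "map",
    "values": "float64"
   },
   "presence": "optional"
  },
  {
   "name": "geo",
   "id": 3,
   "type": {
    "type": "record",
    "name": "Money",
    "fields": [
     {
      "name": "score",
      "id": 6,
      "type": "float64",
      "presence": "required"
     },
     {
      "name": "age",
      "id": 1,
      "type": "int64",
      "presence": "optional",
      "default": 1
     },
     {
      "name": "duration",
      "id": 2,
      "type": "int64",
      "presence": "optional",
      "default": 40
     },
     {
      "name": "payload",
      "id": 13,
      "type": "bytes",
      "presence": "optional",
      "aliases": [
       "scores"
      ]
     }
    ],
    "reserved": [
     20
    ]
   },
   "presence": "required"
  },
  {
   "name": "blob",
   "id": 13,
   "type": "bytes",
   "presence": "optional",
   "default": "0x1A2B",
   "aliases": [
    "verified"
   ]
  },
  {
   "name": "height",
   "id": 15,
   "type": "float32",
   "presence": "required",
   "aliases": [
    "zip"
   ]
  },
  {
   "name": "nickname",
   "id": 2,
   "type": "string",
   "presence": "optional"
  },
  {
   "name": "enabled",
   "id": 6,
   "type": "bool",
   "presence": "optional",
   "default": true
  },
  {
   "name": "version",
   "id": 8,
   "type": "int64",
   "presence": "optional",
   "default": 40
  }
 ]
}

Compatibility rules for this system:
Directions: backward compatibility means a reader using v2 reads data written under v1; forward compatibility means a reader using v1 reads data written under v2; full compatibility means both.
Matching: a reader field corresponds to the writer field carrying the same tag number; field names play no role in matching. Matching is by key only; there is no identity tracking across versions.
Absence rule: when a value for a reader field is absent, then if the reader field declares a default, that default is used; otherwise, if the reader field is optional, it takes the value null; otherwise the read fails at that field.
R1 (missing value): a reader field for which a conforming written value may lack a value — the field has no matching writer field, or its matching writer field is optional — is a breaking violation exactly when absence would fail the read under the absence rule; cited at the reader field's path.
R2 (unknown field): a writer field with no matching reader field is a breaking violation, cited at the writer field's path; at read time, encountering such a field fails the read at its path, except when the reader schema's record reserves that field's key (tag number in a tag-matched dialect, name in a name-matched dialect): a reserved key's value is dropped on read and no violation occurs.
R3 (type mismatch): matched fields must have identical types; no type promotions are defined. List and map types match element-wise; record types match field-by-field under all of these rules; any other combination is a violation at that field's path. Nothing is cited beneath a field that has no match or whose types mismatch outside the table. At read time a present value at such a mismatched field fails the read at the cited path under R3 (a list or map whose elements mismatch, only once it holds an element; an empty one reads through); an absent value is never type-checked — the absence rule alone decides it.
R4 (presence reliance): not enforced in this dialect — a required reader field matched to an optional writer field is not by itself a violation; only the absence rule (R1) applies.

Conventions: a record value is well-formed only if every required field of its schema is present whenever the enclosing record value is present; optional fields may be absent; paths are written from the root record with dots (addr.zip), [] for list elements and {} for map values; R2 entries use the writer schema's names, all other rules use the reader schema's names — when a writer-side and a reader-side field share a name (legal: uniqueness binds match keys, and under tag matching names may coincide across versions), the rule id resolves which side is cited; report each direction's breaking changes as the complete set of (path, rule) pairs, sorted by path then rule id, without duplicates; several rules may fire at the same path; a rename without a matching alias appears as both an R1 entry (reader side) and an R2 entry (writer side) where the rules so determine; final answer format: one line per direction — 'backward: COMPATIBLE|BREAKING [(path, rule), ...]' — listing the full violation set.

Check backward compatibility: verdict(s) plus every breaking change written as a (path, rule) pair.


each type pair in Invoice: writer, then reader
checking backward for Invoice: reader v2 against writer v1:
  codes: map<string, float64> -> map<string, float64>, writer optional; from codes
  geo: Money -> Money, writer required; from geo
  blob: bytes -> bytes, writer optional; from blob
  height: float32 -> float32, writer required; from height
  nickname: string -> string, writer optional; from nickname
  enabled: bool -> bool, writer optional; from enabled
  version: int64 -> int64, writer optional; from version
  geo.score: float64 -> float64, writer required; from geo.score
  geo.age: int64 -> int64, writer optional; from geo.age
  geo.duration: int64 -> int64, writer required; from geo.duration
  geo.payload: no writer-side match
  => backward verdict for Invoice: COMPATIBLE, no violations
the other Invoice changes do not affect what is asked:
  field duration in record Money: required changed to optional -> triggers nothing under Invoice's printed rules — same verdict
  added field payload to record Money: optional bytes, tag 13 (in v2 it sits last) -> fires only in the forward direction of Invoice, which is not asked here

backward: COMPATIBLE []


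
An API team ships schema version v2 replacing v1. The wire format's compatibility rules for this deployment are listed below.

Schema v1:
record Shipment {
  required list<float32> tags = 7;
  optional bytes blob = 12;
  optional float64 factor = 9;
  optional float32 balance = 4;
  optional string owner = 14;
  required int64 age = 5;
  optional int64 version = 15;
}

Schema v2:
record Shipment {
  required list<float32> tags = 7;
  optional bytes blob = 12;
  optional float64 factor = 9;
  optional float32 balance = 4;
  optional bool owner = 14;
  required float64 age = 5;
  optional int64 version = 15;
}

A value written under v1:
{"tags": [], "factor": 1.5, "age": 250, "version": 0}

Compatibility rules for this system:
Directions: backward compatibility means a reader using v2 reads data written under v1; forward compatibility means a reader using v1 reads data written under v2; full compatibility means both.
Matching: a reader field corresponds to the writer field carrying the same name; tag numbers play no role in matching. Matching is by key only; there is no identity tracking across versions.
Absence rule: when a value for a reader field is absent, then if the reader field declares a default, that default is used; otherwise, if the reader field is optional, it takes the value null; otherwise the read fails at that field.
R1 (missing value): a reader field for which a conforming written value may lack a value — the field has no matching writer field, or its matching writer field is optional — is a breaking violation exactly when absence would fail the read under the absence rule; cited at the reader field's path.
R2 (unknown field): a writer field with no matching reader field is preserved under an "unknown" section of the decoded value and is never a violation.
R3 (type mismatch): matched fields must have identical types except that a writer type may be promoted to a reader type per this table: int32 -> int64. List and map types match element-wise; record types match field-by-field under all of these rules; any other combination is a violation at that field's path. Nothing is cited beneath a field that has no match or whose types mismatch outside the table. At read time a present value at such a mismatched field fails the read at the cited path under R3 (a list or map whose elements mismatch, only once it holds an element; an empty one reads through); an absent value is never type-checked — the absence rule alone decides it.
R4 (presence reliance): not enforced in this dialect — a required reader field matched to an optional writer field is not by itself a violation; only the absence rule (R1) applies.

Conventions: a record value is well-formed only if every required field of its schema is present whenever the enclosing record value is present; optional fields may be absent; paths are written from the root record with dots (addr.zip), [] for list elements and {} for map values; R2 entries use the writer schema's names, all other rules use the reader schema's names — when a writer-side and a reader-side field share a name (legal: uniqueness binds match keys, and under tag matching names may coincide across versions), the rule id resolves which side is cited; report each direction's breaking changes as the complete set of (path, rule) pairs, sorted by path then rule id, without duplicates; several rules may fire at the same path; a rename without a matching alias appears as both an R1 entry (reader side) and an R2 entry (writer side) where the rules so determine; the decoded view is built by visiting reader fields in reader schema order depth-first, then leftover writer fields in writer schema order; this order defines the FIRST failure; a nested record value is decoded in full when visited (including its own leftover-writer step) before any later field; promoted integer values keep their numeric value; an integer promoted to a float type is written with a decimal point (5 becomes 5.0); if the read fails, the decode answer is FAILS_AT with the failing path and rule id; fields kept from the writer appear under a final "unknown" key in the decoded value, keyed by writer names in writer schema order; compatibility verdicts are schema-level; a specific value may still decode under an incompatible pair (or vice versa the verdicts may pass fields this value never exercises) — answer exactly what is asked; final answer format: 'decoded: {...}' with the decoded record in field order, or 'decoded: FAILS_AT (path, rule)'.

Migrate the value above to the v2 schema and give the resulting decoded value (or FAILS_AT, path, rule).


arrows below run writer -> reader for Shipment
decode walk for Shipment under reader schema v2:
  tags := []
  blob := null (not supplied -> null)
  factor := 1.5
  balance := null (not supplied -> null)
  owner := null (not supplied -> null)
  read fails at age under R3
  => FAILS_AT (age, R3)
the rest of the Shipment diff is inert for this question:
  field owner in record Shipment: type string changed to bool -> affects the rule determinations only; this particular Shipment value decodes identically

decoded: FAILS_AT (age, R3)


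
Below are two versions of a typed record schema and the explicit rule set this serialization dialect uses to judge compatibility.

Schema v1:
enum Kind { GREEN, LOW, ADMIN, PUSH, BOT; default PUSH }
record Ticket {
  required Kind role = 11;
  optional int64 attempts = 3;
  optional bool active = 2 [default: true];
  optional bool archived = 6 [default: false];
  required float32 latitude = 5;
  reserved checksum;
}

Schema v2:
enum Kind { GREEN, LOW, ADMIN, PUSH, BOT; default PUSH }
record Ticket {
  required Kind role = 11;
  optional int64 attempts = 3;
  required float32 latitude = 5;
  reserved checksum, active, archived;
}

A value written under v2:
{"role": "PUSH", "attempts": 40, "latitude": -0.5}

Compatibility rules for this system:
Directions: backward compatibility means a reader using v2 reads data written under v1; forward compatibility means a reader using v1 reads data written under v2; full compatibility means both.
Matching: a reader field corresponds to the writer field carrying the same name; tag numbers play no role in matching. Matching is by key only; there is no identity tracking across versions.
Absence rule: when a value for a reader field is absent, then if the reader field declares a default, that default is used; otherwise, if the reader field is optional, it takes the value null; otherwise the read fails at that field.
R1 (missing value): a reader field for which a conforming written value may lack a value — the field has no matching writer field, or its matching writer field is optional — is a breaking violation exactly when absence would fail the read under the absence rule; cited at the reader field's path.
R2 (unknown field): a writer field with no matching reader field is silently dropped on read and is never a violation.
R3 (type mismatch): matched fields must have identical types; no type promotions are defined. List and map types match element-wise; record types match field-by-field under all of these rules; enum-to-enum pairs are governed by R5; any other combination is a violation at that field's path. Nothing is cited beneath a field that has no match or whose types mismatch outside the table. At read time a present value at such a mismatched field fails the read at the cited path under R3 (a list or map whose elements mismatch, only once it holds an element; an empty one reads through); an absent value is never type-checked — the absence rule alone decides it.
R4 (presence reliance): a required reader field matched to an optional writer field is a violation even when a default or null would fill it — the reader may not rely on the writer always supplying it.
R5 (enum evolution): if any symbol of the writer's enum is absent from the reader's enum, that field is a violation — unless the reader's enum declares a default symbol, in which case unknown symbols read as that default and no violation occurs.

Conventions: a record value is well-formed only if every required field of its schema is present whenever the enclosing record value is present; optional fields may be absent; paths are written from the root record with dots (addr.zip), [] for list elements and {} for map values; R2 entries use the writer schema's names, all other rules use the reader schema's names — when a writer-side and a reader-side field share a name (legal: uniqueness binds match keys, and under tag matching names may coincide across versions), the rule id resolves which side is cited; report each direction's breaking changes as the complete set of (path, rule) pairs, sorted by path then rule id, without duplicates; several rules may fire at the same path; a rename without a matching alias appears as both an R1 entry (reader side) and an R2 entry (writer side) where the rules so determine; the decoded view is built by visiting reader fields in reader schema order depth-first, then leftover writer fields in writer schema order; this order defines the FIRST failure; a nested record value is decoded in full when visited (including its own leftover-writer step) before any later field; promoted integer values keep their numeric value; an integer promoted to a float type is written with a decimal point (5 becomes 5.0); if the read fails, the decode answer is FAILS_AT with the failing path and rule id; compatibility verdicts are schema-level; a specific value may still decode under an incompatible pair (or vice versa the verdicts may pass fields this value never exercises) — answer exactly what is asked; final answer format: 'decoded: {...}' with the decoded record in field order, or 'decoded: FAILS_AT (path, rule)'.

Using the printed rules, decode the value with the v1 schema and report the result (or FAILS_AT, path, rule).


decoded: {"role": "PUSH", "attempts": 40, "active": true, "archived": false, "latitude": -0.5}

in Ticket below, arrows point writer -> reader
decoding the Ticket value with the v1 reader:
  role := "PUSH"
  attempts := 40
  active := true (no value, default fills)
  archived := false (no value, default fills)
  latitude := -0.5
  => decoded: {"role": "PUSH", "attempts": 40, "active": true, "archived": false, "latitude": -0.5}
the rest of the Ticket diff is inert for this question:
  removed field active from record Ticket (its key "active" joins the reserved list) -> triggers nothing under the printed rules; the Ticket answer is the same either way
  removed field archived from record Ticket (its key "archived" joins the reserved list) -> triggers nothing under the printed rules; the Ticket answer is the same either way


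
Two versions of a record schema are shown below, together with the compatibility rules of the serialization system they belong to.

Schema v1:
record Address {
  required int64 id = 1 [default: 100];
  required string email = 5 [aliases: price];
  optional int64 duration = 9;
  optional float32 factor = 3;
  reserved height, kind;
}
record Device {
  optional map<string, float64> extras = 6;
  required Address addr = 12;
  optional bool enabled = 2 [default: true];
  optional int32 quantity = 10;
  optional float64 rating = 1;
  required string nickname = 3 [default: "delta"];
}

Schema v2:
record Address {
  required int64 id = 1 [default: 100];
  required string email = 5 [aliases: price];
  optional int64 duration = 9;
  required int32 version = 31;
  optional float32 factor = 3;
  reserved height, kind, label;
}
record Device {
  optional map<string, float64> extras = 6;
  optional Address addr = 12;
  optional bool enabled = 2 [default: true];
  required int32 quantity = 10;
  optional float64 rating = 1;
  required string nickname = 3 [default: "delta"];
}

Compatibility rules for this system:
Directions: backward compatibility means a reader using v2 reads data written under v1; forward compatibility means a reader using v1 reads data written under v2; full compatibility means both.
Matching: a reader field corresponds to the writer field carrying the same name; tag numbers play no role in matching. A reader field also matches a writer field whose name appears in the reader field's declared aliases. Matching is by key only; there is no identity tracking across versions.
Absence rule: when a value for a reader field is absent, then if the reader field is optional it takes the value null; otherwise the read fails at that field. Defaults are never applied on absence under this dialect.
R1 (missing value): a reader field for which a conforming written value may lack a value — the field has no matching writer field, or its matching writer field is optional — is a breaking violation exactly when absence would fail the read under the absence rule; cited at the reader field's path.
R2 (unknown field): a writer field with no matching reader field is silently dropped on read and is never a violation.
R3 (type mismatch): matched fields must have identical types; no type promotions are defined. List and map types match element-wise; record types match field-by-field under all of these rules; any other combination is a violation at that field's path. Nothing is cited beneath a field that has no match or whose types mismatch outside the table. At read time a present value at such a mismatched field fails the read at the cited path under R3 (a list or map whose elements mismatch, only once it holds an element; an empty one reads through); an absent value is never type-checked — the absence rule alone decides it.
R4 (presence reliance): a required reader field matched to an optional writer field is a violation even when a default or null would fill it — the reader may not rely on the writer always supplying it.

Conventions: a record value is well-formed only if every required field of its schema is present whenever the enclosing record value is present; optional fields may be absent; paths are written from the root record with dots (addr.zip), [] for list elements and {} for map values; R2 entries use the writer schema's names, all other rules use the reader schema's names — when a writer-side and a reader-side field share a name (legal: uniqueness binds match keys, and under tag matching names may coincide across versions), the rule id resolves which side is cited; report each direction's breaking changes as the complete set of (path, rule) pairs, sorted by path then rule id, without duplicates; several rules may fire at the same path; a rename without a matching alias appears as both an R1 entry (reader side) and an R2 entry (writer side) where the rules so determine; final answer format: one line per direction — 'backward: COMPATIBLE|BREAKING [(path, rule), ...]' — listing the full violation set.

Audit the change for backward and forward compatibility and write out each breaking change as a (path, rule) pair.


backward: BREAKING [(addr.version, R1), (quantity, R1), (quantity, R4)]; forward: BREAKING [(addr, R1), (addr, R4)]

the writer's type comes first in each Device pair
backward pass over Device, reader schema v2, writer schema v1:
  map<string, float64> -> map<string, float64>, writer optional: extras aligns to extras
  Address -> Address, writer required: addr aligns to addr
  bool -> bool, writer optional: enabled aligns to enabled
  int32 -> int32, writer optional: quantity aligns to quantity
  float64 -> float64, writer optional: rating aligns to rating
  string -> string, writer required: nickname aligns to nickname
  int64 -> int64, writer required: addr.id aligns to addr.id
  string -> string, writer required: addr.email aligns to addr.email
  int64 -> int64, writer optional: addr.duration aligns to addr.duration
  addr.version has no writer counterpart
  float32 -> float32, writer optional: addr.factor aligns to addr.factor
  violation R1 at addr.version
  violation R1 at quantity
  violation R4 at quantity
  => backward verdict for Device: BREAKING, 3 violation(s)
forward pass over Device, reader schema v1, writer schema v2:
  map<string, float64> -> map<string, float64>, writer optional: extras aligns to extras
  Address -> Address, writer optional: addr aligns to addr
  bool -> bool, writer optional: enabled aligns to enabled
  int32 -> int32, writer required: quantity aligns to quantity
  float64 -> float64, writer optional: rating aligns to rating
  string -> string, writer required: nickname aligns to nickname
  int64 -> int64, writer required: addr.id aligns to addr.id
  string -> string, writer required: addr.email aligns to addr.email
  int64 -> int64, writer optional: addr.duration aligns to addr.duration
  float32 -> float32, writer optional: addr.factor aligns to addr.factor
  addr.version (writer side), unknown to reader
  violation R1 at addr
  violation R4 at addr
  => forward verdict for Device: BREAKING, 2 violation(s)


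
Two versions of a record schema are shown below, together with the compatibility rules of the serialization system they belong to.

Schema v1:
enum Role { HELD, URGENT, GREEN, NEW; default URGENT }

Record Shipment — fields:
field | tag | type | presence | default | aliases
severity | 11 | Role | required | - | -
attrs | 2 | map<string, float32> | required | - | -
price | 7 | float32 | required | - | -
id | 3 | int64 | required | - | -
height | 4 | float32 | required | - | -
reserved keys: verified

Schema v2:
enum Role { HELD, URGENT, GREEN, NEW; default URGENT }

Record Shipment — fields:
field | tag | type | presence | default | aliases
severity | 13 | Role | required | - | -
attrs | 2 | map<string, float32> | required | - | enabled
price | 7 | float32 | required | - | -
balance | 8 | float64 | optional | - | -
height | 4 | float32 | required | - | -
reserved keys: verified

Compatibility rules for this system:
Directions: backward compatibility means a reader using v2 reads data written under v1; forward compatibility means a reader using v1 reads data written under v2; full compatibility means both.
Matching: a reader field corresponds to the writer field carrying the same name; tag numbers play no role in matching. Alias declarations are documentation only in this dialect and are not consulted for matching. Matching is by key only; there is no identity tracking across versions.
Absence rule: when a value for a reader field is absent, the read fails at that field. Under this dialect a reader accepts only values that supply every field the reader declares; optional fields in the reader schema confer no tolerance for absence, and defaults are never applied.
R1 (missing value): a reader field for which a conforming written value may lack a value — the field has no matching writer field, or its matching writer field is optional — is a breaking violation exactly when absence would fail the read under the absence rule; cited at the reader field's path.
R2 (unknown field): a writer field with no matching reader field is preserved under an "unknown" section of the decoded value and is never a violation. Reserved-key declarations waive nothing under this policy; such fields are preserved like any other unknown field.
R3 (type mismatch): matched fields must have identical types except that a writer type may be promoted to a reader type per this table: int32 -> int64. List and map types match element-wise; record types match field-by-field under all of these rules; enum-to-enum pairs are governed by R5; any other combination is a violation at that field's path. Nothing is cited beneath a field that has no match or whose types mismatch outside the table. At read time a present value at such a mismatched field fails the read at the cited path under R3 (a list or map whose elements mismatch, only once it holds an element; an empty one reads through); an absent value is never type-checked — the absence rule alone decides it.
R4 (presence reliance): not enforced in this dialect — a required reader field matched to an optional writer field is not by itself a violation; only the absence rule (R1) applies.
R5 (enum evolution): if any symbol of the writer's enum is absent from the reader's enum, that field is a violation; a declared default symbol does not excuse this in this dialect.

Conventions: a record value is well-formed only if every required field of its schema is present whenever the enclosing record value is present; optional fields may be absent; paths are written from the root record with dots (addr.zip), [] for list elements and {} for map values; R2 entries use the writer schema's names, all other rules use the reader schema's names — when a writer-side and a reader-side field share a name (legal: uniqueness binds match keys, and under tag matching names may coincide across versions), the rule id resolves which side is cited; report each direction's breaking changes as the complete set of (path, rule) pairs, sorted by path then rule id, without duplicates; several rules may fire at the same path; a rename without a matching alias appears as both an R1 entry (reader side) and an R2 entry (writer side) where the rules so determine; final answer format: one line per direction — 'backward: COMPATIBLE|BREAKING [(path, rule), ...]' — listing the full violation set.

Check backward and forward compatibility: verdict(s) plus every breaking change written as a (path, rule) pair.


the writer's type comes first in each Shipment pair
backward analysis of Shipment with v2 as reader and v1 as writer:
  severity <- severity (Role -> Role, writer required)
  attrs <- attrs (map<string, float32> -> map<string, float32>, writer required)
  price <- price (float32 -> float32, writer required)
  balance: no writer match
  height <- height (float32 -> float32, writer required)
  leftover writer field: id
  violation R1 at balance
  => backward: BREAKING (1)
forward analysis of Shipment with v1 as reader and v2 as writer:
  severity <- severity (Role -> Role, writer required)
  attrs <- attrs (map<string, float32> -> map<string, float32>, writer required)
  price <- price (float32 -> float32, writer required)
  id: no writer match
  height <- height (float32 -> float32, writer required)
  leftover writer field: balance
  violation R1 at id
  => forward: BREAKING (1)

backward: BREAKING [(balance, R1)]; forward: BREAKING [(id, R1)]
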